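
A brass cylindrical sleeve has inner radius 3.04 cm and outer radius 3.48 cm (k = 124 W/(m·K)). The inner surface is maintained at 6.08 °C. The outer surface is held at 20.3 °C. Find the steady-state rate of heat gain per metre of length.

Q' = 2πk·ΔT/ln(r₂/r₁) = 2π × 124 × 14.22 / ln(0.0348/0.0304) = 82000 W/m

Q' = 82.0 kW/m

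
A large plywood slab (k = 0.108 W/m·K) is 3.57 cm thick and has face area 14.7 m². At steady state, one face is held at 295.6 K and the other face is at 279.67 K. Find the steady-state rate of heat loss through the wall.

Q = 708 W

Q = kA·ΔT/L = 0.108 × 14.7 × |295.6 K − 279.67 K| / 0.0357 = 708 W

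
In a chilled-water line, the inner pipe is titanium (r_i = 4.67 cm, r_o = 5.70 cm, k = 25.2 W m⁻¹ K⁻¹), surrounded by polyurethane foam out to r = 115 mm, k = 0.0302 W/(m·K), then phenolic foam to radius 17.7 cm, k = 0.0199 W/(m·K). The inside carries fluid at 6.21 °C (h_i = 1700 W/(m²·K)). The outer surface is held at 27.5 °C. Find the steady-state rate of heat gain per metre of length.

Resistance network (inner→outer):
  R'_conv,in = 1/(2πr h) = 1/(2π·0.0467·1700) = 0.002005 m·K/W
  R'_titanium = ln(0.0570/0.0467)/(2πk) = 0.1993/(2π·25.2) = 0.001259 m·K/W
  R'_polyurethane foam = ln(0.115/0.0570)/(2πk) = 0.7019/(2π·0.0302) = 3.699 m·K/W
  R'_phenolic foam = ln(0.177/0.115)/(2πk) = 0.4312/(2π·0.0199) = 3.449 m·K/W
ΣR = 0.002005 + 0.001259 + 3.699 + 3.449 = 7.151 m·K/W
Q' = ΔT/ΣR = (6.21 °C − 27.5 °C)/7.151 = -2.98 W/m
(Negative Q' ⇒ heat flows inward; heat gain = 2.98 W/m.)

Q' = 2.98 W/m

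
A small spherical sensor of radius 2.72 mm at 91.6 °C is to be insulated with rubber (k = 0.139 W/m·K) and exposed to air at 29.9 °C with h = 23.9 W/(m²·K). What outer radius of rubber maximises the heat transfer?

r_cr = 1.16 cm

For a sphere, r_cr = 2k_ins/h = 2·0.139/23.9 = 0.0116 m = 1.16 cm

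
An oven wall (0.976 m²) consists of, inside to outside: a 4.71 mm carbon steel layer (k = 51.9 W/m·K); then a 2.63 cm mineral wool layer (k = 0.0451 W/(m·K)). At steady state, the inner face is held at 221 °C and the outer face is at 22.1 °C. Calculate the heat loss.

Q = 333 W

Series thermal resistances, inner to outer:
  R_carbon steel = L/(kA) = 0.00471/(51.9·0.976) = 9.298×10^-5 K/W
  R_mineral wool = L/(kA) = 0.0263/(0.0451·0.976) = 0.5975 K/W
ΣR = 9.298×10^-5 + 0.5975 = 0.5976 K/W
Q = ΔT/ΣR = (221 °C − 22.1 °C)/0.5976 = 333 W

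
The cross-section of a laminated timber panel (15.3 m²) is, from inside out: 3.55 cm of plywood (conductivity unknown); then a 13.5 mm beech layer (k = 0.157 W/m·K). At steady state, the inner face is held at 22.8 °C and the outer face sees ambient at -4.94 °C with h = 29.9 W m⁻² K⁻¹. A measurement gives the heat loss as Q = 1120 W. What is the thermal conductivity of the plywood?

k = 0.137 W/m·K

ΣR = ΔT/Q = |22.8 − -4.94|/1120 = 0.02477 K/W
Known resistances:
  R_beech = L/(kA) = 0.0135/(0.157·15.3) = 0.005620 K/W
  R_conv,out = 1/(hA) = 1/(29.9·15.3) = 0.002186 K/W
R_plywood = ΣR − ΣR_known = 0.02477 − 0.007806 = 0.01696 K/W
L/(kA) = 0.01696 ⇒ k = 0.0355/(0.01696·15.3) = 0.137 W/m·K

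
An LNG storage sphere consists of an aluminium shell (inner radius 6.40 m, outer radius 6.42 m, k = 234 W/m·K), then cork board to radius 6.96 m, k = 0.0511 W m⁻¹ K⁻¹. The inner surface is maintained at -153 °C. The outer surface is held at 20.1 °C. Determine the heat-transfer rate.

Q = 9.20 kW

Treat each layer as a resistance in series:
  R_aluminium = (1/6.40 − 1/6.42)/(4πk) = 4.868×10^-4/(4π·234) = 1.655×10^-7 K/W
  R_cork board = (1/6.42 − 1/6.96)/(4πk) = 0.01209/(4π·0.0511) = 0.01882 K/W
ΣR = 1.655×10^-7 + 0.01882 = 0.01882 K/W
Q = ΔT/ΣR = (-153 °C − 20.1 °C)/0.01882 = -9200 W
(Negative Q ⇒ heat flows inward; heat gain = 9200 W.)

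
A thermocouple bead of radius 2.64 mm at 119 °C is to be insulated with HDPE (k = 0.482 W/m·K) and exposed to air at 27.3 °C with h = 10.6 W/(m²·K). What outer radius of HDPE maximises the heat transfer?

For a sphere, r_cr = 2k_ins/h = 2·0.482/10.6 = 0.0909 m = 9.09 cm

r_cr = 9.09 cm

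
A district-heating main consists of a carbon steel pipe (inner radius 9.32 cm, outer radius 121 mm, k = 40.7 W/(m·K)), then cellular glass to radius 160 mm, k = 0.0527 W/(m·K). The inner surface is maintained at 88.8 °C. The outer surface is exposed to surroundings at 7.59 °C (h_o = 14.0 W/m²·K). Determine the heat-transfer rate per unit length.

Treat each layer as a resistance in series:
  R'_carbon steel = ln(0.121/0.0932)/(2πk) = 0.2610/(2π·40.7) = 0.001021 m·K/W
  R'_cellular glass = ln(0.160/0.121)/(2πk) = 0.2794/(2π·0.0527) = 0.8437 m·K/W
  R'_conv,out = 1/(2πr h) = 1/(2π·0.160·14.0) = 0.07105 m·K/W
ΣR = 0.001021 + 0.8437 + 0.07105 = 0.9158 m·K/W
Q' = ΔT/ΣR = (88.8 °C − 7.59 °C)/0.9158 = 88.7 W/m

Q' = 88.7 W/m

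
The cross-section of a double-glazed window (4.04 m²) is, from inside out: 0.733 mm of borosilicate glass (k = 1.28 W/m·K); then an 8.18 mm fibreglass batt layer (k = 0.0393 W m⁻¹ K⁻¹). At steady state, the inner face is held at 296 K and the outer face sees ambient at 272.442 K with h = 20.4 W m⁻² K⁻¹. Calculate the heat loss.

Q = 369 W

Series thermal resistances, inner to outer:
  R_borosilicate glass = L/(kA) = 7.33×10^-4/(1.28·4.04) = 1.417×10^-4 K/W
  R_fibreglass batt = L/(kA) = 0.00818/(0.0393·4.04) = 0.05152 K/W
  R_conv,out = 1/(hA) = 1/(20.4·4.04) = 0.01213 K/W
ΣR = 1.417×10^-4 + 0.05152 + 0.01213 = 0.06379 K/W
Q = ΔT/ΣR = (296 K − 272.442 K)/0.06379 = 369 W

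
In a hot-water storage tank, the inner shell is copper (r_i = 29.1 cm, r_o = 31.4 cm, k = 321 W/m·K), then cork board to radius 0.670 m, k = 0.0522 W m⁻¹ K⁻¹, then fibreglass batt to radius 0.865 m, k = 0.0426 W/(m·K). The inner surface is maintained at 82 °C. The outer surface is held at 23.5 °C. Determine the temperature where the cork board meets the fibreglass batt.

Series thermal resistances, inner to outer:
  R_copper = (1/0.291 − 1/0.314)/(4πk) = 0.2517/(4π·321) = 6.240×10^-5 K/W
  R_cork board = (1/0.314 − 1/0.670)/(4πk) = 1.692/(4π·0.0522) = 2.580 K/W
  R_fibreglass batt = (1/0.670 − 1/0.865)/(4πk) = 0.3365/(4π·0.0426) = 0.6285 K/W
ΣR = 6.240×10^-5 + 2.580 + 0.6285 = 3.209 K/W
Q = ΔT/ΣR = (82 °C − 23.5 °C)/3.209 = 18.23 W
From the inner boundary to the cork board/fibreglass batt interface, ΣR_partial = 2.580 K/W.
T_interface = T_in − Q·ΣR_partial = 82 °C − (18.23)(2.580) = 35.0 °C

T = 35.0 °C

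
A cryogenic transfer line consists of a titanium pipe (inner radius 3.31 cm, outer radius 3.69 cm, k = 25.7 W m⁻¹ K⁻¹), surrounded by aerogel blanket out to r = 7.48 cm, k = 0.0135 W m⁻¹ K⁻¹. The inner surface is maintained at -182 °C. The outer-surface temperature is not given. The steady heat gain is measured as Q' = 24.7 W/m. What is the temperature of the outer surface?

T_out = 23.8 °C

Series resistances:
  R'_titanium = ln(0.0369/0.0331)/(2πk) = 0.1087/(2π·25.7) = 6.730×10^-4 m·K/W
  R'_aerogel blanket = ln(0.0748/0.0369)/(2πk) = 0.7066/(2π·0.0135) = 8.330 m·K/W
ΣR = 8.331 m·K/W
ΔT = Q'·ΣR = 24.7 × 8.331 = 205.8 K
Heat flows inward, so T_out = T_in + ΔT = -182 + 205.8 = 23.8 °C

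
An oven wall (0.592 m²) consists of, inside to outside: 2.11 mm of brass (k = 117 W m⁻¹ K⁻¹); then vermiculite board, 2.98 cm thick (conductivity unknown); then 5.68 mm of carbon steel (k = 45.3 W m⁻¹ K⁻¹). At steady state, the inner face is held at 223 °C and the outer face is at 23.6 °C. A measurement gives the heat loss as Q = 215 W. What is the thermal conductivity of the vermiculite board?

k = 0.0543 W/m·K

ΣR = ΔT/Q = |223 − 23.6|/215 = 0.9274 K/W
Known resistances:
  R_brass = L/(kA) = 0.00211/(117·0.592) = 3.046×10^-5 K/W
  R_carbon steel = L/(kA) = 0.00568/(45.3·0.592) = 2.118×10^-4 K/W
R_vermiculite board = ΣR − ΣR_known = 0.9274 − 2.423×10^-4 = 0.9272 K/W
L/(kA) = 0.9272 ⇒ k = 0.0298/(0.9272·0.592) = 0.0543 W/m·K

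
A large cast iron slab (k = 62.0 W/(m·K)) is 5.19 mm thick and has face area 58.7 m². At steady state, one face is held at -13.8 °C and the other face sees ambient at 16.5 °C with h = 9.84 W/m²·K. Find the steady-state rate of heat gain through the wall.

Q = 17.5 kW

Resistance network (inner→outer):
  R_cast iron = L/(kA) = 0.00519/(62.0·58.7) = 1.426×10^-6 K/W
  R_conv,out = 1/(hA) = 1/(9.84·58.7) = 0.001731 K/W
ΣR = 1.426×10^-6 + 0.001731 = 0.001732 K/W
Q = ΔT/ΣR = (-13.8 °C − 16.5 °C)/0.001732 = -17500 W
(Negative Q ⇒ heat flows inward; heat gain = 17500 W.)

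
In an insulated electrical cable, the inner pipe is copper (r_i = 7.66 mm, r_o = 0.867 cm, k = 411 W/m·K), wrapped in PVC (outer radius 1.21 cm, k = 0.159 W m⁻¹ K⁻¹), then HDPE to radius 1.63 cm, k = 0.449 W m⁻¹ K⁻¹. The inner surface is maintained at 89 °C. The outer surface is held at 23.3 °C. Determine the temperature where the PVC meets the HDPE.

Treat each layer as a resistance in series:
  R'_copper = ln(0.00867/0.00766)/(2πk) = 0.1239/(2π·411) = 4.796×10^-5 m·K/W
  R'_PVC = ln(0.0121/0.00867)/(2πk) = 0.3333/(2π·0.159) = 0.3337 m·K/W
  R'_HDPE = ln(0.0163/0.0121)/(2πk) = 0.2980/(2π·0.449) = 0.1056 m·K/W
ΣR = 4.796×10^-5 + 0.3337 + 0.1056 = 0.4393 m·K/W
Q' = ΔT/ΣR = (89 °C − 23.3 °C)/0.4393 = 149.6 W/m
From the inner boundary to the PVC/HDPE interface, ΣR_partial = 0.3337 m·K/W.
T_interface = T_in − Q'·ΣR_partial = 89 °C − (149.6)(0.3337) = 39.1 °C

T = 39.1 °C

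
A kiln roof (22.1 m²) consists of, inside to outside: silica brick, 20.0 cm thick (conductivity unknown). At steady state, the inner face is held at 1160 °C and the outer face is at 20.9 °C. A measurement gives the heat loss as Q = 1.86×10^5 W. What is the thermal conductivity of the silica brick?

k = 1.48 W/m·K

ΣR = ΔT/Q = |1160 − 20.9|/1.86×10^5 = 0.006124 K/W
L/(kA) = 0.006124 ⇒ k = 0.200/(0.006124·22.1) = 1.48 W/m·K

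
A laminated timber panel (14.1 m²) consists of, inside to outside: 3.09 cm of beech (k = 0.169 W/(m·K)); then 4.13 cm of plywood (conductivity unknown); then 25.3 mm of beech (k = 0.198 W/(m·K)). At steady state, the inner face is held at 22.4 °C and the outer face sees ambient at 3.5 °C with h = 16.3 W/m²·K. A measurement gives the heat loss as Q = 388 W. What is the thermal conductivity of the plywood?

ΣR = ΔT/Q = |22.4 − 3.5|/388 = 0.04871 K/W
Known resistances:
  R_beech = L/(kA) = 0.0309/(0.169·14.1) = 0.01297 K/W
  R_beech = L/(kA) = 0.0253/(0.198·14.1) = 0.009062 K/W
  R_conv,out = 1/(hA) = 1/(16.3·14.1) = 0.004351 K/W
R_plywood = ΣR − ΣR_known = 0.04871 − 0.02638 = 0.02233 K/W
L/(kA) = 0.02233 ⇒ k = 0.0413/(0.02233·14.1) = 0.131 W/m·K

k = 0.131 W/m·K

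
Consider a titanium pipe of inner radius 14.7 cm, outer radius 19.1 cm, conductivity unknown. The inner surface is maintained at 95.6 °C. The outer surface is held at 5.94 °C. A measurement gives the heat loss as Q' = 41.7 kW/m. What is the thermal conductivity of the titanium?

k = 19.4 W/m·K

ΣR = ΔT/Q' = |95.6 − 5.94|/41700 = 0.002150 m·K/W
ln(r₂/r₁)/(2πk) = 0.002150 ⇒ k = 0.2618/(2π·0.002150) = 19.4 W/m·K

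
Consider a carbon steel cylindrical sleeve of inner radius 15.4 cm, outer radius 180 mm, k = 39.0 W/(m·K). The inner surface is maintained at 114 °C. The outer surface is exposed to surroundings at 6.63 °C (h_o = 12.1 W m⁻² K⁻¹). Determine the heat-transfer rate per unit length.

Q' = 1460 W/m

Treat each layer as a resistance in series:
  R'_carbon steel = ln(0.180/0.154)/(2πk) = 0.1560/(2π·39.0) = 6.366×10^-4 m·K/W
  R'_conv,out = 1/(2πr h) = 1/(2π·0.180·12.1) = 0.07307 m·K/W
ΣR = 6.366×10^-4 + 0.07307 = 0.07371 m·K/W
Q' = ΔT/ΣR = (114 °C − 6.63 °C)/0.07371 = 1460 W/m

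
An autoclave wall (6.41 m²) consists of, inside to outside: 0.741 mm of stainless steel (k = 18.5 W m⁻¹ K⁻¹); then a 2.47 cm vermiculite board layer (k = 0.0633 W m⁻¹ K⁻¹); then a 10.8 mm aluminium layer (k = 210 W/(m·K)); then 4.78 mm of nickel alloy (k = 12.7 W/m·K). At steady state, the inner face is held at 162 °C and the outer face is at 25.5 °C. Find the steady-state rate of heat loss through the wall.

Treat each layer as a resistance in series:
  R_stainless steel = L/(kA) = 7.41×10^-4/(18.5·6.41) = 6.249×10^-6 K/W
  R_vermiculite board = L/(kA) = 0.0247/(0.0633·6.41) = 0.06087 K/W
  R_aluminium = L/(kA) = 0.0108/(210·6.41) = 8.023×10^-6 K/W
  R_nickel alloy = L/(kA) = 0.00478/(12.7·6.41) = 5.872×10^-5 K/W
ΣR = 6.249×10^-6 + 0.06087 + 8.023×10^-6 + 5.872×10^-5 = 0.06094 K/W
Q = ΔT/ΣR = (162 °C − 25.5 °C)/0.06094 = 2240 W

Q = 2.24 kW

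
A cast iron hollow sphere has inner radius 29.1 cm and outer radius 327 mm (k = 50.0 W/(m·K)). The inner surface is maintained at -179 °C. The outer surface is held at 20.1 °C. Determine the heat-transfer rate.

Q = 4πk·ΔT/(1/r₁ − 1/r₂) = 4π × 50.0 × 199.1 / (1/0.291 − 1/0.327) = 3.31×10^5 W

Q = 331 kW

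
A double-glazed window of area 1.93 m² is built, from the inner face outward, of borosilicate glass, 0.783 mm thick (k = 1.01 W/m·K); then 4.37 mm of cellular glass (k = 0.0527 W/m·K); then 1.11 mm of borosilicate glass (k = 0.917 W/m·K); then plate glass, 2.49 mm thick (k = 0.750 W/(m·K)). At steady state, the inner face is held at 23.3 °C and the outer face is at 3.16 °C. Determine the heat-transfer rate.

Q = 441 W

Resistance network (inner→outer):
  R_borosilicate glass = L/(kA) = 7.83×10^-4/(1.01·1.93) = 4.017×10^-4 K/W
  R_cellular glass = L/(kA) = 0.00437/(0.0527·1.93) = 0.04296 K/W
  R_borosilicate glass = L/(kA) = 0.00111/(0.917·1.93) = 6.272×10^-4 K/W
  R_plate glass = L/(kA) = 0.00249/(0.750·1.93) = 0.001720 K/W
ΣR = 4.017×10^-4 + 0.04296 + 6.272×10^-4 + 0.001720 = 0.04571 K/W
Q = ΔT/ΣR = (23.3 °C − 3.16 °C)/0.04571 = 441 W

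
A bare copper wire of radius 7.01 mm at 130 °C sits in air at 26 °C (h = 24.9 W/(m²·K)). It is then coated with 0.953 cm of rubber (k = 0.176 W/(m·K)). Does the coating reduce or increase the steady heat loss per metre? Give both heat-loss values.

Critical radius for a cylinder: r_cr = k/h = 0.00707 m = 0.707 cm.
Outer radius after coating: r₂ = 0.00701 + 0.00953 = 0.01654 m.
r₁ < r_cr < r₂: heat loss rises to a maximum at r_cr then falls. Whether the coating helps depends on whether Q(r₂) has dropped back below Q(r₁).
Bare: R = 1/(2πr₁h) = 0.9118 m·K/W; Q = 104/0.9118 = 114 W/m.
Coated: R = R_cond + R_conv = 1.163 m·K/W; Q = 104/1.163 = 89.4 W/m.

reduces: 114 → 89.4 W/m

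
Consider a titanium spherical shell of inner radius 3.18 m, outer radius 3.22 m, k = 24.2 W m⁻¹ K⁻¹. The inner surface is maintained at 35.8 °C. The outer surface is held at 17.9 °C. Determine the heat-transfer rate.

Q = 4πk·ΔT/(1/r₁ − 1/r₂) = 4π × 24.2 × 17.9 / (1/3.18 − 1/3.22) = 1.39×10^6 W

Q = 1.39×10^6 W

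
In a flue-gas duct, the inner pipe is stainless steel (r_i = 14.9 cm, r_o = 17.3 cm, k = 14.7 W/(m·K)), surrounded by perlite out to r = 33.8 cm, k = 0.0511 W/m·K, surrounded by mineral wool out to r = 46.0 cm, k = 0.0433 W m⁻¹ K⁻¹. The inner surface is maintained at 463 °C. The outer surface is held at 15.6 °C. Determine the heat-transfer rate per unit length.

Resistance network (inner→outer):
  R'_stainless steel = ln(0.173/0.149)/(2πk) = 0.1493/(2π·14.7) = 0.001617 m·K/W
  R'_perlite = ln(0.338/0.173)/(2πk) = 0.6698/(2π·0.0511) = 2.086 m·K/W
  R'_mineral wool = ln(0.460/0.338)/(2πk) = 0.3082/(2π·0.0433) = 1.133 m·K/W
ΣR = 0.001617 + 2.086 + 1.133 = 3.221 m·K/W
Q' = ΔT/ΣR = (463 °C − 15.6 °C)/3.221 = 139 W/m

Q' = 139 W/m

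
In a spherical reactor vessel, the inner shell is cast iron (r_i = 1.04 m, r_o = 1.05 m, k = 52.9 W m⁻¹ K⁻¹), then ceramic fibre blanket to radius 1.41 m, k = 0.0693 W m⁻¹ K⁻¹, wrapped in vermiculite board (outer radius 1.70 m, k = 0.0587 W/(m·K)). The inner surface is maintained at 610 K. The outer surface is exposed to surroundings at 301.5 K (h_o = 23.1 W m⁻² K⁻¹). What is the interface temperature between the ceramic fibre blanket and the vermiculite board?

Treat each layer as a resistance in series:
  R_cast iron = (1/1.04 − 1/1.05)/(4πk) = 0.009158/(4π·52.9) = 1.378×10^-5 K/W
  R_ceramic fibre blanket = (1/1.05 − 1/1.41)/(4πk) = 0.2432/(4π·0.0693) = 0.2792 K/W
  R_vermiculite board = (1/1.41 − 1/1.70)/(4πk) = 0.1210/(4π·0.0587) = 0.1640 K/W
  R_conv,out = 1/(4πr²h) = 1/(4π·1.70²·23.1) = 0.001192 K/W
ΣR = 1.378×10^-5 + 0.2792 + 0.1640 + 0.001192 = 0.4444 K/W
Q = ΔT/ΣR = (610 K − 301.5 K)/0.4444 = 694.2 W
From the inner boundary to the ceramic fibre blanket/vermiculite board interface, ΣR_partial = 0.2792 K/W.
T_interface = T_in − Q·ΣR_partial = 610 K − (694.2)(0.2792) = 416 K

T = 416 K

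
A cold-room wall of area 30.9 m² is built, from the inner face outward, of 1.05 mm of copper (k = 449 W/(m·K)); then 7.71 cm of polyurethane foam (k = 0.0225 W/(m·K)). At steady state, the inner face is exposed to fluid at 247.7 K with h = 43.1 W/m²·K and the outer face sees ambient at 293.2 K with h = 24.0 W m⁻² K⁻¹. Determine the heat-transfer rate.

Treat each layer as a resistance in series:
  R_conv,in = 1/(hA) = 1/(43.1·30.9) = 7.509×10^-4 K/W
  R_copper = L/(kA) = 0.00105/(449·30.9) = 7.568×10^-8 K/W
  R_polyurethane foam = L/(kA) = 0.0771/(0.0225·30.9) = 0.1109 K/W
  R_conv,out = 1/(hA) = 1/(24.0·30.9) = 0.001348 K/W
ΣR = 7.509×10^-4 + 7.568×10^-8 + 0.1109 + 0.001348 = 0.1130 K/W
Q = ΔT/ΣR = (247.7 K − 293.2 K)/0.1130 = -403 W
(Negative Q ⇒ heat flows inward; heat gain = 403 W.)

Q = 403 W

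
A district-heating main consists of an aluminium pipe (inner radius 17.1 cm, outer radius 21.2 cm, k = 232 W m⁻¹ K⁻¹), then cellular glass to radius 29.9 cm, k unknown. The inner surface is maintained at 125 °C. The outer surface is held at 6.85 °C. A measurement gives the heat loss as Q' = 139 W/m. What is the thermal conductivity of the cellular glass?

k = 0.0644 W/m·K

ΣR = ΔT/Q' = |125 − 6.85|/139 = 0.8500 m·K/W
Known resistances:
  R'_aluminium = ln(0.212/0.171)/(2πk) = 0.2149/(2π·232) = 1.474×10^-4 m·K/W
R_cellular glass = ΣR − ΣR_known = 0.8500 − 1.474×10^-4 = 0.8499 m·K/W
ln(r₂/r₁)/(2πk) = 0.8499 ⇒ k = 0.3439/(2π·0.8499) = 0.0644 W/m·K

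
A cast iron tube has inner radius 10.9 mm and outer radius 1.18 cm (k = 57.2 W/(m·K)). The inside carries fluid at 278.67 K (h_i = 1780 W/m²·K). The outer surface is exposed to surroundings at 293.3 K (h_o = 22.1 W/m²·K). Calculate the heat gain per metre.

Q' = 23.6 W/m

Resistance network (inner→outer):
  R'_conv,in = 1/(2πr h) = 1/(2π·0.0109·1780) = 0.008203 m·K/W
  R'_cast iron = ln(0.0118/0.0109)/(2πk) = 0.07934/(2π·57.2) = 2.207×10^-4 m·K/W
  R'_conv,out = 1/(2πr h) = 1/(2π·0.0118·22.1) = 0.6103 m·K/W
ΣR = 0.008203 + 2.207×10^-4 + 0.6103 = 0.6187 m·K/W
Q' = ΔT/ΣR = (278.67 K − 293.3 K)/0.6187 = -23.6 W/m
(Negative Q' ⇒ heat flows inward; heat gain = 23.6 W/m.)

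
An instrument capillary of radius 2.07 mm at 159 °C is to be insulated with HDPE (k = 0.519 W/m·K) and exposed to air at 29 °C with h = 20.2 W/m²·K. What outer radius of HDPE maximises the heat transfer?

For a cylinder, r_cr = k_ins/h = 0.519/20.2 = 0.0257 m = 2.57 cm

r_cr = 2.57 cm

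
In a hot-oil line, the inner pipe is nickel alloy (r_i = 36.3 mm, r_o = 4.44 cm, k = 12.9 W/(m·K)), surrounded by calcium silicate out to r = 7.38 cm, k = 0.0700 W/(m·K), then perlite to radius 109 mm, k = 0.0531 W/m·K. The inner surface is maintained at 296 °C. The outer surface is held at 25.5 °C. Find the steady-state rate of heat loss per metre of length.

Q' = 116 W/m

Series thermal resistances, inner to outer:
  R'_nickel alloy = ln(0.0444/0.0363)/(2πk) = 0.2014/(2π·12.9) = 0.002485 m·K/W
  R'_calcium silicate = ln(0.0738/0.0444)/(2πk) = 0.5081/(2π·0.0700) = 1.155 m·K/W
  R'_perlite = ln(0.109/0.0738)/(2πk) = 0.3900/(2π·0.0531) = 1.169 m·K/W
ΣR = 0.002485 + 1.155 + 1.169 = 2.326 m·K/W
Q' = ΔT/ΣR = (296 °C − 25.5 °C)/2.326 = 116 W/m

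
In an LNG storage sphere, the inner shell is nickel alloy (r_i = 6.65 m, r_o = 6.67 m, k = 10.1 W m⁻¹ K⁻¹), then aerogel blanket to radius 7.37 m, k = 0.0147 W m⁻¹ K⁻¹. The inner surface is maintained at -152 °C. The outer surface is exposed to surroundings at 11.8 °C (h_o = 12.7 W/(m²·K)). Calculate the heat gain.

Q = 2.12 kW

Resistance network (inner→outer):
  R_nickel alloy = (1/6.65 − 1/6.67)/(4πk) = 4.509×10^-4/(4π·10.1) = 3.553×10^-6 K/W
  R_aerogel blanket = (1/6.67 − 1/7.37)/(4πk) = 0.01424/(4π·0.0147) = 0.07709 K/W
  R_conv,out = 1/(4πr²h) = 1/(4π·7.37²·12.7) = 1.154×10^-4 K/W
ΣR = 3.553×10^-6 + 0.07709 + 1.154×10^-4 = 0.07721 K/W
Q = ΔT/ΣR = (-152 °C − 11.8 °C)/0.07721 = -2120 W
(Negative Q ⇒ heat flows inward; heat gain = 2120 W.)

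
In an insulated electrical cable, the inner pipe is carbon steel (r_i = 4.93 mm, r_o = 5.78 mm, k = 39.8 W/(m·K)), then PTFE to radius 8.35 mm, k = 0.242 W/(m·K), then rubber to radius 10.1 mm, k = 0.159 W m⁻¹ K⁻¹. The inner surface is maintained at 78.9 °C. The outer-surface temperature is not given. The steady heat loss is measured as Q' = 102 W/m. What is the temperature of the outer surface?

Sum the resistances:
  R'_carbon steel = ln(0.00578/0.00493)/(2πk) = 0.1591/(2π·39.8) = 6.361×10^-4 m·K/W
  R'_PTFE = ln(0.00835/0.00578)/(2πk) = 0.3679/(2π·0.242) = 0.2419 m·K/W
  R'_rubber = ln(0.0101/0.00835)/(2πk) = 0.1903/(2π·0.159) = 0.1905 m·K/W
ΣR = 0.4330 m·K/W
ΔT = Q'·ΣR = 102 × 0.4330 = 44.17 K
Heat flows outward, so T_out = T_in − ΔT = 78.9 − 44.17 = 34.7 °C

T_out = 34.7 °C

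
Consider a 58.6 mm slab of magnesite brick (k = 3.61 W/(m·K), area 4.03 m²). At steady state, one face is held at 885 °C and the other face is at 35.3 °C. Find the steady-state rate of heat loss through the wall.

Q = 2.11×10^5 W

Q = kA·ΔT/L = 3.61 × 4.03 × |885 °C − 35.3 °C| / 0.0586 = 2.11×10^5 W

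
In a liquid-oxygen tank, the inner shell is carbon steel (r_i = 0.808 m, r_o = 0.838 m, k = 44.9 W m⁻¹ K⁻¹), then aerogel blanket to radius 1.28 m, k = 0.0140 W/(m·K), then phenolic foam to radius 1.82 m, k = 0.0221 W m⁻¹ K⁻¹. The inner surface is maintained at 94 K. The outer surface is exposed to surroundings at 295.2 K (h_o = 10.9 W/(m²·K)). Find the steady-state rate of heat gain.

Q = 63.3 W

Resistance network (inner→outer):
  R_carbon steel = (1/0.808 − 1/0.838)/(4πk) = 0.04431/(4π·44.9) = 7.853×10^-5 K/W
  R_aerogel blanket = (1/0.838 − 1/1.28)/(4πk) = 0.4121/(4π·0.0140) = 2.342 K/W
  R_phenolic foam = (1/1.28 − 1/1.82)/(4πk) = 0.2318/(4π·0.0221) = 0.8347 K/W
  R_conv,out = 1/(4πr²h) = 1/(4π·1.82²·10.9) = 0.002204 K/W
ΣR = 7.853×10^-5 + 2.342 + 0.8347 + 0.002204 = 3.179 K/W
Q = ΔT/ΣR = (94 K − 295.2 K)/3.179 = -63.3 W
(Negative Q ⇒ heat flows inward; heat gain = 63.3 W.)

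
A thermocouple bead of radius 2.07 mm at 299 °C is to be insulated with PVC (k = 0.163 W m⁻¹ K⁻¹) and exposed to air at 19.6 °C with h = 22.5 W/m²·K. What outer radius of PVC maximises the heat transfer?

r_cr = 1.45 cm

For a sphere, r_cr = 2k_ins/h = 2·0.163/22.5 = 0.0145 m = 1.45 cm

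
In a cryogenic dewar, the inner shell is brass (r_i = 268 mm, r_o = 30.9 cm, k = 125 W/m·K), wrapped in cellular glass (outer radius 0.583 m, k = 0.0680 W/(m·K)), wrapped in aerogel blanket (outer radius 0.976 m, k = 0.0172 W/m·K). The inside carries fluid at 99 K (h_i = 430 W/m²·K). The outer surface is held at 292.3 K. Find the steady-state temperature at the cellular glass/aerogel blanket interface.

T = 168 K

Series thermal resistances, inner to outer:
  R_conv,in = 1/(4πr²h) = 1/(4π·0.268²·430) = 0.002577 K/W
  R_brass = (1/0.268 − 1/0.309)/(4πk) = 0.4951/(4π·125) = 3.152×10^-4 K/W
  R_cellular glass = (1/0.309 − 1/0.583)/(4πk) = 1.521/(4π·0.0680) = 1.780 K/W
  R_aerogel blanket = (1/0.583 − 1/0.976)/(4πk) = 0.6907/(4π·0.0172) = 3.195 K/W
ΣR = 0.002577 + 3.152×10^-4 + 1.780 + 3.195 = 4.978 K/W
Q = ΔT/ΣR = (99 K − 292.3 K)/4.978 = -38.83 W
From the inner boundary to the cellular glass/aerogel blanket interface, ΣR_partial = 1.783 K/W.
T_interface = T_in − Q·ΣR_partial = 99 K − (-38.83)(1.783) = 168 K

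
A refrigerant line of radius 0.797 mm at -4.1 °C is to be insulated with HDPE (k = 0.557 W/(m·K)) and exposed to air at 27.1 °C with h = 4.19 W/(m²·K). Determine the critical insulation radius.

For a cylinder, r_cr = k_ins/h = 0.557/4.19 = 0.133 m = 13.3 cm

r_cr = 13.3 cm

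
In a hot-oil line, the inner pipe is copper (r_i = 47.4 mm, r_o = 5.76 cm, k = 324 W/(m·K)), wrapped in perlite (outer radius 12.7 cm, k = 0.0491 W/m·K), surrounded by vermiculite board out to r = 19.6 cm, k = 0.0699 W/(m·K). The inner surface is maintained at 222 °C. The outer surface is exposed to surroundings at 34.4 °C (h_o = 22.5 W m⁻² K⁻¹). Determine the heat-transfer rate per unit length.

Resistance network (inner→outer):
  R'_copper = ln(0.0576/0.0474)/(2πk) = 0.1949/(2π·324) = 9.574×10^-5 m·K/W
  R'_perlite = ln(0.127/0.0576)/(2πk) = 0.7907/(2π·0.0491) = 2.563 m·K/W
  R'_vermiculite board = ln(0.196/0.127)/(2πk) = 0.4339/(2π·0.0699) = 0.9880 m·K/W
  R'_conv,out = 1/(2πr h) = 1/(2π·0.196·22.5) = 0.03609 m·K/W
ΣR = 9.574×10^-5 + 2.563 + 0.9880 + 0.03609 = 3.587 m·K/W
Q' = ΔT/ΣR = (222 °C − 34.4 °C)/3.587 = 52.3 W/m

Q' = 52.3 W/m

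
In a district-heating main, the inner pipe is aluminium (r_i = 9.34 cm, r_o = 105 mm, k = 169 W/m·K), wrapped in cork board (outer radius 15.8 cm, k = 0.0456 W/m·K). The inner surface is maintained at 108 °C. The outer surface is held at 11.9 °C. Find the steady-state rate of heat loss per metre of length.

Series thermal resistances, inner to outer:
  R'_aluminium = ln(0.105/0.0934)/(2πk) = 0.1171/(2π·169) = 1.102×10^-4 m·K/W
  R'_cork board = ln(0.158/0.105)/(2πk) = 0.4086/(2π·0.0456) = 1.426 m·K/W
ΣR = 1.102×10^-4 + 1.426 = 1.426 m·K/W
Q' = ΔT/ΣR = (108 °C − 11.9 °C)/1.426 = 67.4 W/m

Q' = 67.4 W/m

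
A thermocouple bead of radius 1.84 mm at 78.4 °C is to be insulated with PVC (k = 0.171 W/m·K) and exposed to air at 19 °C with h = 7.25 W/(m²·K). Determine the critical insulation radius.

For a sphere, r_cr = 2k_ins/h = 2·0.171/7.25 = 0.0472 m = 4.72 cm

r_cr = 4.72 cm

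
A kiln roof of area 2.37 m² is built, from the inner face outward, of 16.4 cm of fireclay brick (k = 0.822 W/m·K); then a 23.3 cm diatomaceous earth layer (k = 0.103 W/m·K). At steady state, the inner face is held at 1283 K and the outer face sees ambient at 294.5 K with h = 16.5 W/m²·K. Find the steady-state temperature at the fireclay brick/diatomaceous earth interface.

T = 1205 K

Series thermal resistances, inner to outer:
  R_fireclay brick = L/(kA) = 0.164/(0.822·2.37) = 0.08418 K/W
  R_diatomaceous earth = L/(kA) = 0.233/(0.103·2.37) = 0.9545 K/W
  R_conv,out = 1/(hA) = 1/(16.5·2.37) = 0.02557 K/W
ΣR = 0.08418 + 0.9545 + 0.02557 = 1.064 K/W
Q = ΔT/ΣR = (1283 K − 294.5 K)/1.064 = 929.0 W
From the inner boundary to the fireclay brick/diatomaceous earth interface, ΣR_partial = 0.08418 K/W.
T_interface = T_in − Q·ΣR_partial = 1283 K − (929.0)(0.08418) = 1205 K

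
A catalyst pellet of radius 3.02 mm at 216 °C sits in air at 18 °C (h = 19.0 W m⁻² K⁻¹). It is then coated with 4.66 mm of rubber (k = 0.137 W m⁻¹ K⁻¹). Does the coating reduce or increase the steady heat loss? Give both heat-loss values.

Critical radius for a sphere: r_cr = 2k/h = 0.0144 m = 1.44 cm.
Outer radius after coating: r₂ = 0.00302 + 0.00466 = 0.00768 m.
Since r₁ < r_cr and r₂ ≤ r_cr, the coating moves toward the maximum at r_cr — heat loss rises.
Bare: R = 1/(4πr₁²h) = 459.2 K/W; Q = 198/459.2 = 0.431 W.
Coated: R = R_cond + R_conv = 187.7 K/W; Q = 198/187.7 = 1.05 W.

increases: 0.431 → 1.05 W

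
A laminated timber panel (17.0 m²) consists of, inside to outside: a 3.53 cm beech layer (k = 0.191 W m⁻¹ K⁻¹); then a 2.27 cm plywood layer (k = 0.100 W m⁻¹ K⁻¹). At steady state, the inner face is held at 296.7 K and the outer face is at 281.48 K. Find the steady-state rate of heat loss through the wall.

Resistance network (inner→outer):
  R_beech = L/(kA) = 0.0353/(0.191·17.0) = 0.01087 K/W
  R_plywood = L/(kA) = 0.0227/(0.100·17.0) = 0.01335 K/W
ΣR = 0.01087 + 0.01335 = 0.02422 K/W
Q = ΔT/ΣR = (296.7 K − 281.48 K)/0.02422 = 628 W

Q = 628 W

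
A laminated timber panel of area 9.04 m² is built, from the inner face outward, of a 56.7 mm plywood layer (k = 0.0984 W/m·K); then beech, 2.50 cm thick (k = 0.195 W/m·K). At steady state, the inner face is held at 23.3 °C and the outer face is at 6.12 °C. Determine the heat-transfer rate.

Treat each layer as a resistance in series:
  R_plywood = L/(kA) = 0.0567/(0.0984·9.04) = 0.06374 K/W
  R_beech = L/(kA) = 0.0250/(0.195·9.04) = 0.01418 K/W
ΣR = 0.06374 + 0.01418 = 0.07792 K/W
Q = ΔT/ΣR = (23.3 °C − 6.12 °C)/0.07792 = 220 W

Q = 220 W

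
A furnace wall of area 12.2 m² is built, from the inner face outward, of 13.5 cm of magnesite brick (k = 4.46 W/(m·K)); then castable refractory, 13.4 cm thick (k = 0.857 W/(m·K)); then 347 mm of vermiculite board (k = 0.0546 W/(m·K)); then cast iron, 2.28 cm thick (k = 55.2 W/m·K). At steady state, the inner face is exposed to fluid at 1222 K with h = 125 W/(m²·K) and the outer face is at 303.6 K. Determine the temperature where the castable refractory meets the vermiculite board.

Series thermal resistances, inner to outer:
  R_conv,in = 1/(hA) = 1/(125·12.2) = 6.557×10^-4 K/W
  R_magnesite brick = L/(kA) = 0.135/(4.46·12.2) = 0.002481 K/W
  R_castable refractory = L/(kA) = 0.134/(0.857·12.2) = 0.01282 K/W
  R_vermiculite board = L/(kA) = 0.347/(0.0546·12.2) = 0.5209 K/W
  R_cast iron = L/(kA) = 0.0228/(55.2·12.2) = 3.386×10^-5 K/W
ΣR = 6.557×10^-4 + 0.002481 + 0.01282 + 0.5209 + 3.386×10^-5 = 0.5369 K/W
Q = ΔT/ΣR = (1222 K − 303.6 K)/0.5369 = 1711 W
From the inner boundary to the castable refractory/vermiculite board interface, ΣR_partial = 0.01596 K/W.
T_interface = T_in − Q·ΣR_partial = 1222 K − (1711)(0.01596) = 1195 K

T = 1195 K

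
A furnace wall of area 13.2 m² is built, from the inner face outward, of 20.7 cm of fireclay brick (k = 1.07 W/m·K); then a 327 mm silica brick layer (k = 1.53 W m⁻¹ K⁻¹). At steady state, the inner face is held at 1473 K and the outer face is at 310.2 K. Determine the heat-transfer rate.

Resistance network (inner→outer):
  R_fireclay brick = L/(kA) = 0.207/(1.07·13.2) = 0.01466 K/W
  R_silica brick = L/(kA) = 0.327/(1.53·13.2) = 0.01619 K/W
ΣR = 0.01466 + 0.01619 = 0.03085 K/W
Q = ΔT/ΣR = (1473 K − 310.2 K)/0.03085 = 37700 W

Q = 37.7 kW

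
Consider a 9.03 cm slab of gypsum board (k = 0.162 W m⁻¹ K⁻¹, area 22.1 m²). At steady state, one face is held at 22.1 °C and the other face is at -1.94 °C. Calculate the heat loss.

Q = kA·ΔT/L = 0.162 × 22.1 × |22.1 °C − -1.94 °C| / 0.0903 = 953 W

Q = 953 W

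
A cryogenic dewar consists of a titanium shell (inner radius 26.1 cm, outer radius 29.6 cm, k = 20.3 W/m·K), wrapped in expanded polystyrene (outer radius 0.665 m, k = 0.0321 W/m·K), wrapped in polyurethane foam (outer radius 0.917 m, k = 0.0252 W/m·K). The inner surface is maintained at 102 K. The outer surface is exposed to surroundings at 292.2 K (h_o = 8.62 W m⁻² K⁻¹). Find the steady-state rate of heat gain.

Series thermal resistances, inner to outer:
  R_titanium = (1/0.261 − 1/0.296)/(4πk) = 0.4530/(4π·20.3) = 0.001776 K/W
  R_expanded polystyrene = (1/0.296 − 1/0.665)/(4πk) = 1.875/(4π·0.0321) = 4.647 K/W
  R_polyurethane foam = (1/0.665 − 1/0.917)/(4πk) = 0.4132/(4π·0.0252) = 1.305 K/W
  R_conv,out = 1/(4πr²h) = 1/(4π·0.917²·8.62) = 0.01098 K/W
ΣR = 0.001776 + 4.647 + 1.305 + 0.01098 = 5.965 K/W
Q = ΔT/ΣR = (102 K − 292.2 K)/5.965 = -31.9 W
(Negative Q ⇒ heat flows inward; heat gain = 31.9 W.)

Q = 31.9 W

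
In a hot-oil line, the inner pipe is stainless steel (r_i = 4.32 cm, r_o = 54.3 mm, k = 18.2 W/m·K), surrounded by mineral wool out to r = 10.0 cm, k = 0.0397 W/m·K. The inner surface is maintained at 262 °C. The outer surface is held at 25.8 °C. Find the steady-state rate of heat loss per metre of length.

Q' = 96.4 W/m

Treat each layer as a resistance in series:
  R'_stainless steel = ln(0.0543/0.0432)/(2πk) = 0.2287/(2π·18.2) = 0.002000 m·K/W
  R'_mineral wool = ln(0.100/0.0543)/(2πk) = 0.6106/(2π·0.0397) = 2.448 m·K/W
ΣR = 0.002000 + 2.448 = 2.450 m·K/W
Q' = ΔT/ΣR = (262 °C − 25.8 °C)/2.450 = 96.4 W/m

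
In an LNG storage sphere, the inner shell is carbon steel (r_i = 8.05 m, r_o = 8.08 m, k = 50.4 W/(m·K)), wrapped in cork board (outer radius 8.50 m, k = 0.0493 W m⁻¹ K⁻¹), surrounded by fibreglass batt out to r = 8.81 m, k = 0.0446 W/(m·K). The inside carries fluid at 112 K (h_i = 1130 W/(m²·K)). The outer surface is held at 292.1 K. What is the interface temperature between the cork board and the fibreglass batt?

T = 215.0 K

Series thermal resistances, inner to outer:
  R_conv,in = 1/(4πr²h) = 1/(4π·8.05²·1130) = 1.087×10^-6 K/W
  R_carbon steel = (1/8.05 − 1/8.08)/(4πk) = 4.612×10^-4/(4π·50.4) = 7.282×10^-7 K/W
  R_cork board = (1/8.08 − 1/8.50)/(4πk) = 0.006115/(4π·0.0493) = 0.009871 K/W
  R_fibreglass batt = (1/8.50 − 1/8.81)/(4πk) = 0.004140/(4π·0.0446) = 0.007386 K/W
ΣR = 1.087×10^-6 + 7.282×10^-7 + 0.009871 + 0.007386 = 0.01726 K/W
Q = ΔT/ΣR = (112 K − 292.1 K)/0.01726 = -10430 W
From the inner boundary to the cork board/fibreglass batt interface, ΣR_partial = 0.009873 K/W.
T_interface = T_in − Q·ΣR_partial = 112 K − (-10430)(0.009873) = 215.0 K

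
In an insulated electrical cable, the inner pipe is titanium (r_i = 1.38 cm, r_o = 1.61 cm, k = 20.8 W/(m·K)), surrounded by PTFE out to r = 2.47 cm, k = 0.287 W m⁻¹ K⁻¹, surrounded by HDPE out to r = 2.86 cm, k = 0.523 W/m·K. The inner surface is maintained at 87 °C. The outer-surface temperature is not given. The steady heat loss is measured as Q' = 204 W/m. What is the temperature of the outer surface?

T_out = 29.2 °C

Sum the resistances:
  R'_titanium = ln(0.0161/0.0138)/(2πk) = 0.1542/(2π·20.8) = 0.001180 m·K/W
  R'_PTFE = ln(0.0247/0.0161)/(2πk) = 0.4280/(2π·0.287) = 0.2373 m·K/W
  R'_HDPE = ln(0.0286/0.0247)/(2πk) = 0.1466/(2π·0.523) = 0.04461 m·K/W
ΣR = 0.2831 m·K/W
ΔT = Q'·ΣR = 204 × 0.2831 = 57.75 K
Heat flows outward, so T_out = T_in − ΔT = 87 − 57.75 = 29.2 °C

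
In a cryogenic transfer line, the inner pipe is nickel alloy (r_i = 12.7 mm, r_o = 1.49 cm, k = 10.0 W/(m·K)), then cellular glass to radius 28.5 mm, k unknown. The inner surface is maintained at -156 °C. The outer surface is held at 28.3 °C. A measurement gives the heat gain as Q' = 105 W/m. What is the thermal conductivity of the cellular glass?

ΣR = ΔT/Q' = |-156 − 28.3|/105 = 1.755 m·K/W
Known resistances:
  R'_nickel alloy = ln(0.0149/0.0127)/(2πk) = 0.1598/(2π·10.0) = 0.002543 m·K/W
R_cellular glass = ΣR − ΣR_known = 1.755 − 0.002543 = 1.752 m·K/W
ln(r₂/r₁)/(2πk) = 1.752 ⇒ k = 0.6485/(2π·1.752) = 0.0589 W/m·K

k = 0.0589 W/m·K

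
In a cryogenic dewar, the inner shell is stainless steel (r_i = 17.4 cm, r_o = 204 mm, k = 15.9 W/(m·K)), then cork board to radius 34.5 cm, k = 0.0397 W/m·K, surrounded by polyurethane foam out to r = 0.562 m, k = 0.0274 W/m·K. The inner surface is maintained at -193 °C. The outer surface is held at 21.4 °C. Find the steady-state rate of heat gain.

Q = 29.5 W

Resistance network (inner→outer):
  R_stainless steel = (1/0.174 − 1/0.204)/(4πk) = 0.8452/(4π·15.9) = 0.004230 K/W
  R_cork board = (1/0.204 − 1/0.345)/(4πk) = 2.003/(4π·0.0397) = 4.016 K/W
  R_polyurethane foam = (1/0.345 − 1/0.562)/(4πk) = 1.119/(4π·0.0274) = 3.250 K/W
ΣR = 0.004230 + 4.016 + 3.250 = 7.270 K/W
Q = ΔT/ΣR = (-193 °C − 21.4 °C)/7.270 = -29.5 W
(Negative Q ⇒ heat flows inward; heat gain = 29.5 W.)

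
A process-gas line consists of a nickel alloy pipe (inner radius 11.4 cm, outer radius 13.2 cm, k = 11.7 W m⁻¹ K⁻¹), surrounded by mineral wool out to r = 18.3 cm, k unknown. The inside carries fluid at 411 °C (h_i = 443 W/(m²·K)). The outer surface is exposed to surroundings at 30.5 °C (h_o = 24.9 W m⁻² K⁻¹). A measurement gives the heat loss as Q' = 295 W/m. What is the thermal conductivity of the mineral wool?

ΣR = ΔT/Q' = |411 − 30.5|/295 = 1.290 m·K/W
Known resistances:
  R'_conv,in = 1/(2πr h) = 1/(2π·0.114·443) = 0.003151 m·K/W
  R'_nickel alloy = ln(0.132/0.114)/(2πk) = 0.1466/(2π·11.7) = 0.001994 m·K/W
  R'_conv,out = 1/(2πr h) = 1/(2π·0.183·24.9) = 0.03493 m·K/W
R_mineral wool = ΣR − ΣR_known = 1.290 − 0.04007 = 1.250 m·K/W
ln(r₂/r₁)/(2πk) = 1.250 ⇒ k = 0.3267/(2π·1.250) = 0.0416 W/m·K

k = 0.0416 W/m·K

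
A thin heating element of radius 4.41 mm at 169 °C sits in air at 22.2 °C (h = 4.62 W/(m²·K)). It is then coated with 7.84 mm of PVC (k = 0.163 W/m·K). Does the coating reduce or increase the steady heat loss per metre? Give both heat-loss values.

Critical radius for a cylinder: r_cr = k/h = 0.0353 m = 3.53 cm.
Outer radius after coating: r₂ = 0.00441 + 0.00784 = 0.01225 m.
Since r₁ < r_cr and r₂ ≤ r_cr, the coating moves toward the maximum at r_cr — heat loss rises.
Bare: R = 1/(2πr₁h) = 7.812 m·K/W; Q = 146.8/7.812 = 18.8 W/m.
Coated: R = R_cond + R_conv = 3.810 m·K/W; Q = 146.8/3.810 = 38.5 W/m.

increases: 18.8 → 38.5 W/m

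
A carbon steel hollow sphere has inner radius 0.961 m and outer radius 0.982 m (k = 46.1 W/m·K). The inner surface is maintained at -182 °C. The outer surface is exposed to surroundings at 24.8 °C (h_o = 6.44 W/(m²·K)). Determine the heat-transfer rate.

Series thermal resistances, inner to outer:
  R_carbon steel = (1/0.961 − 1/0.982)/(4πk) = 0.02225/(4π·46.1) = 3.841×10^-5 K/W
  R_conv,out = 1/(4πr²h) = 1/(4π·0.982²·6.44) = 0.01281 K/W
ΣR = 3.841×10^-5 + 0.01281 = 0.01285 K/W
Q = ΔT/ΣR = (-182 °C − 24.8 °C)/0.01285 = -16100 W
(Negative Q ⇒ heat flows inward; heat gain = 16100 W.)

Q = 16100 W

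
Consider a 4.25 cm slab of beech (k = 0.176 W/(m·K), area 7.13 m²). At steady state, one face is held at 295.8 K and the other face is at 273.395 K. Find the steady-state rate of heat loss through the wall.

Q = kA·ΔT/L = 0.176 × 7.13 × |295.8 K − 273.395 K| / 0.0425 = 662 W

Q = 662 W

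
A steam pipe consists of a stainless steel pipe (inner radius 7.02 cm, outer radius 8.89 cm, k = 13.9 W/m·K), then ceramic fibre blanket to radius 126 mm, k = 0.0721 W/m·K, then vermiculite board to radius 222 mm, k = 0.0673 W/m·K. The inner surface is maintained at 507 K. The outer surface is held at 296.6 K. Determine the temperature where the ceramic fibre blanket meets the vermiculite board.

Treat each layer as a resistance in series:
  R'_stainless steel = ln(0.0889/0.0702)/(2πk) = 0.2362/(2π·13.9) = 0.002704 m·K/W
  R'_ceramic fibre blanket = ln(0.126/0.0889)/(2πk) = 0.3488/(2π·0.0721) = 0.7699 m·K/W
  R'_vermiculite board = ln(0.222/0.126)/(2πk) = 0.5664/(2π·0.0673) = 1.339 m·K/W
ΣR = 0.002704 + 0.7699 + 1.339 = 2.112 m·K/W
Q' = ΔT/ΣR = (507 K − 296.6 K)/2.112 = 99.62 W/m
From the inner boundary to the ceramic fibre blanket/vermiculite board interface, ΣR_partial = 0.7726 m·K/W.
T_interface = T_in − Q'·ΣR_partial = 507 K − (99.62)(0.7726) = 430 K

T = 430 K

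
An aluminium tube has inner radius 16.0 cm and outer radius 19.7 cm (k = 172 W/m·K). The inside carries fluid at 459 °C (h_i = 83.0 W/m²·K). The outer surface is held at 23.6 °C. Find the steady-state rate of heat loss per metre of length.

Q' = 35.8 kW/m

Series thermal resistances, inner to outer:
  R'_conv,in = 1/(2πr h) = 1/(2π·0.160·83.0) = 0.01198 m·K/W
  R'_aluminium = ln(0.197/0.160)/(2πk) = 0.2080/(2π·172) = 1.925×10^-4 m·K/W
ΣR = 0.01198 + 1.925×10^-4 = 0.01217 m·K/W
Q' = ΔT/ΣR = (459 °C − 23.6 °C)/0.01217 = 35800 W/m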